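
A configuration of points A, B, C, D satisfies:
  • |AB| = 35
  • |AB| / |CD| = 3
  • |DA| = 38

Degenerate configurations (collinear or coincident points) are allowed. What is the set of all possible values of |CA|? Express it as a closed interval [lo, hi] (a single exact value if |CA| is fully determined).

|CA| ∈ [79/3, 149/3]  (≈ [26.3333, 49.6667])

|AB| ∈ {35}
|AD| ∈ {38}
|CD| ∈ {35/3}
|BD| ∈ [3, 73]
|AC| ∈ [79/3, 149/3]
|BC| ∈ [0, 254/3]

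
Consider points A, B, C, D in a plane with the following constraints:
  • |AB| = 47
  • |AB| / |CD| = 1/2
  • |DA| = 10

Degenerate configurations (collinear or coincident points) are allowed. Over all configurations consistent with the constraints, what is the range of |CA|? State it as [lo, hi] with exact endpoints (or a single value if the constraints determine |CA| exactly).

|CA| ∈ [84, 104]  (≈ [84.0000, 104.0000])

|AB| ∈ {47}
|AD| ∈ {10}
|CD| ∈ {94}
|BD| ∈ [37, 57]
|AC| ∈ [84, 104]
|BC| ∈ [37, 151]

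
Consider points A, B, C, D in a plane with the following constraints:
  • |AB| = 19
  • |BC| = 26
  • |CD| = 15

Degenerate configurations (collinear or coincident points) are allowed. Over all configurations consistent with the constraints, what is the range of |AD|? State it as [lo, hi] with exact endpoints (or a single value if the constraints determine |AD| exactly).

|AB| ∈ {19}
|BC| ∈ {26}
|CD| ∈ {15}
|AC| ∈ [7, 45]
|BD| ∈ [11, 41]
|AD| ∈ [0, 60]

|AD| ∈ [0, 60]  (≈ [0.0000, 60.0000])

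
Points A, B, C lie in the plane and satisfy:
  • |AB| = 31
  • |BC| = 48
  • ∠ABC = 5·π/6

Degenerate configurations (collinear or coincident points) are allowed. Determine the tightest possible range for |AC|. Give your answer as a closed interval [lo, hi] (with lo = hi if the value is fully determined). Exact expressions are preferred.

|AB| ∈ {31}
|BC| ∈ {48}
|AC| ∈ {√(1488·√(3) + 3265)}

|AC| = √(1488·√(3) + 3265)  (≈ 76.4349)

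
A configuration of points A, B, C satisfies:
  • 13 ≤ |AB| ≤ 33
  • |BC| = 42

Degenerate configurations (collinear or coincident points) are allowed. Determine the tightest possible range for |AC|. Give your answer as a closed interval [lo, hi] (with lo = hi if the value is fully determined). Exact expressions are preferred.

|AC| ∈ [9, 75]  (≈ [9.0000, 75.0000])

|AB| ∈ [13, 33]
|BC| ∈ {42}
|AC| ∈ [9, 75]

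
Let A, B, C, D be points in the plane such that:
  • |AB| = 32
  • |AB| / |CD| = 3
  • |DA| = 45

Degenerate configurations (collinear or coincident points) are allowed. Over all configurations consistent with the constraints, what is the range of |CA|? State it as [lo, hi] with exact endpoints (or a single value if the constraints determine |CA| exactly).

|CA| ∈ [103/3, 167/3]  (≈ [34.3333, 55.6667])

|AB| ∈ {32}
|AD| ∈ {45}
|CD| ∈ {32/3}
|BD| ∈ [13, 77]
|AC| ∈ [103/3, 167/3]
|BC| ∈ [7/3, 263/3]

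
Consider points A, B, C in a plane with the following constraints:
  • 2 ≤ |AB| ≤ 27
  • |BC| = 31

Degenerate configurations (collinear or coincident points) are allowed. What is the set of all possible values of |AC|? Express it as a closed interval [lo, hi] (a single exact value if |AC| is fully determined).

|AB| ∈ [2, 27]
|BC| ∈ {31}
|AC| ∈ [4, 58]

|AC| ∈ [4, 58]  (≈ [4.0000, 58.0000])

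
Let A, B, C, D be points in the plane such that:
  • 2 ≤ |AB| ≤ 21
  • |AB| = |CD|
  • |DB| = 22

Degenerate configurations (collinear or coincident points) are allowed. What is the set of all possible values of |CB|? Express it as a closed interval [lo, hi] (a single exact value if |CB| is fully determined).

|CB| ∈ [1, 43]  (≈ [1.0000, 43.0000])

|AB| ∈ [2, 21]
|BD| ∈ {22}
|CD| ∈ [2, 21]
|AD| ∈ [1, 43]
|BC| ∈ [1, 43]
|AC| ∈ [0, 64]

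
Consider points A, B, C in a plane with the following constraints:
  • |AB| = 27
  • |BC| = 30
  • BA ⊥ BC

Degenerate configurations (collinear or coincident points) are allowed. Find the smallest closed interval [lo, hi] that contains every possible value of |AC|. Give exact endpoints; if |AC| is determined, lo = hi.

|AC| = 3·√(181)  (≈ 40.3609)

|AB| ∈ {27}
|BC| ∈ {30}
|AC| ∈ {3·√(181)}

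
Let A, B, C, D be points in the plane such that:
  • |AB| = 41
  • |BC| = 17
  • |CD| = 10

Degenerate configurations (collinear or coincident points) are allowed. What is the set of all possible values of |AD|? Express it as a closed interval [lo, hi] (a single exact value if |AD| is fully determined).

|AD| ∈ [14, 68]  (≈ [14.0000, 68.0000])

|AB| ∈ {41}
|BC| ∈ {17}
|CD| ∈ {10}
|AC| ∈ [24, 58]
|BD| ∈ [7, 27]
|AD| ∈ [14, 68]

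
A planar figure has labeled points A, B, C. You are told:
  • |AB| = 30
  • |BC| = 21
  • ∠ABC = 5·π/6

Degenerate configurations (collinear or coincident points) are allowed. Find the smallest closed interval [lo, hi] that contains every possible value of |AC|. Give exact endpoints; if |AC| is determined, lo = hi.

|AC| = 3·√(70·√(3) + 149)  (≈ 49.3173)

|AB| ∈ {30}
|BC| ∈ {21}
|AC| ∈ {3·√(70·√(3) + 149)}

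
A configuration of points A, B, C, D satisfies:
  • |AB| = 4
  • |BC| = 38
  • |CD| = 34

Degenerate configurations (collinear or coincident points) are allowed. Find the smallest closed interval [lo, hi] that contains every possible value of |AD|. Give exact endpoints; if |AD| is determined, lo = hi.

|AD| ∈ [0, 76]  (≈ [0.0000, 76.0000])

|AB| ∈ {4}
|BC| ∈ {38}
|CD| ∈ {34}
|AC| ∈ [34, 42]
|BD| ∈ [4, 72]
|AD| ∈ [0, 76]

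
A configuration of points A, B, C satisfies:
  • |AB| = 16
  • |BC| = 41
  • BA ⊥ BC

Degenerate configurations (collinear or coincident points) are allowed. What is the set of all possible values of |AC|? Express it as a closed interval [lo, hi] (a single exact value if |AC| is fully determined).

|AC| = √(1937)  (≈ 44.0114)

|AB| ∈ {16}
|BC| ∈ {41}
|AC| ∈ {√(1937)}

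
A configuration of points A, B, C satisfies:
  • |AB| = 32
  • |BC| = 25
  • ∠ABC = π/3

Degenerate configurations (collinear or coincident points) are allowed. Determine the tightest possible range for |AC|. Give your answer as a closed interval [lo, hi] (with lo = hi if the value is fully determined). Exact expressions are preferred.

|AB| ∈ {32}
|BC| ∈ {25}
|AC| ∈ {√(849)}

|AC| = √(849)  (≈ 29.1376)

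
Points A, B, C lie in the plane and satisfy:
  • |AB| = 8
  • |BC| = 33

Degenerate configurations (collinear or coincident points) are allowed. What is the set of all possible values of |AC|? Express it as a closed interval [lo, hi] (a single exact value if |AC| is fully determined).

|AB| ∈ {8}
|BC| ∈ {33}
|AC| ∈ [25, 41]

|AC| ∈ [25, 41]  (≈ [25.0000, 41.0000])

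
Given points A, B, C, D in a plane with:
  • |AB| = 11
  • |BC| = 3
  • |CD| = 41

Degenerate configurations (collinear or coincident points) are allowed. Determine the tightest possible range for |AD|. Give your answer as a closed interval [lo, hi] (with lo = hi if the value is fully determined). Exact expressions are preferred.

|AD| ∈ [27, 55]  (≈ [27.0000, 55.0000])

|AB| ∈ {11}
|BC| ∈ {3}
|CD| ∈ {41}
|AC| ∈ [8, 14]
|BD| ∈ [38, 44]
|AD| ∈ [27, 55]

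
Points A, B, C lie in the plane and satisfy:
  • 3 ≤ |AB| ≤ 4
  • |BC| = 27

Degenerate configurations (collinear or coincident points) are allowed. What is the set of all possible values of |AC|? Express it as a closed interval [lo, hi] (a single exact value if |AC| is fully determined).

|AC| ∈ [23, 31]  (≈ [23.0000, 31.0000])

|AB| ∈ [3, 4]
|BC| ∈ {27}
|AC| ∈ [23, 31]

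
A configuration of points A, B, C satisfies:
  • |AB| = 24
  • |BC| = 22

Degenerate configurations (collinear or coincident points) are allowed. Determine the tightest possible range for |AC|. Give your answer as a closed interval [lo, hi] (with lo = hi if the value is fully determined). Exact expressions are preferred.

|AC| ∈ [2, 46]  (≈ [2.0000, 46.0000])

|AB| ∈ {24}
|BC| ∈ {22}
|AC| ∈ [2, 46]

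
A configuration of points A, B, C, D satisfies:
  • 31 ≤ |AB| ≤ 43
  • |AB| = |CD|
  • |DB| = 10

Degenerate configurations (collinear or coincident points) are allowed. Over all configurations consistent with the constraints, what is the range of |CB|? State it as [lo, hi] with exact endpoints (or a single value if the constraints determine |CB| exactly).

|AB| ∈ [31, 43]
|BD| ∈ {10}
|CD| ∈ [31, 43]
|AD| ∈ [21, 53]
|BC| ∈ [21, 53]
|AC| ∈ [0, 96]

|CB| ∈ [21, 53]  (≈ [21.0000, 53.0000])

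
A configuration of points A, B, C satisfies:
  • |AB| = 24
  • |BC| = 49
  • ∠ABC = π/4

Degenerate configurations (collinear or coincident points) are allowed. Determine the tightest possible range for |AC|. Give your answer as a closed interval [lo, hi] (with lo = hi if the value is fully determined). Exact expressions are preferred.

|AC| = √(2977 - 1176·√(2))  (≈ 36.2475)

|AB| ∈ {24}
|BC| ∈ {49}
|AC| ∈ {√(2977 - 1176·√(2))}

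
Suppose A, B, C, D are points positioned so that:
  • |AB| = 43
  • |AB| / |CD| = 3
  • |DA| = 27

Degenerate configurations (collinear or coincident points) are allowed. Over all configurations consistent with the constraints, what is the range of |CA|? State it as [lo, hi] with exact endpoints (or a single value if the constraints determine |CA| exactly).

|AB| ∈ {43}
|AD| ∈ {27}
|CD| ∈ {43/3}
|BD| ∈ [16, 70]
|AC| ∈ [38/3, 124/3]
|BC| ∈ [5/3, 253/3]

|CA| ∈ [38/3, 124/3]  (≈ [12.6667, 41.3333])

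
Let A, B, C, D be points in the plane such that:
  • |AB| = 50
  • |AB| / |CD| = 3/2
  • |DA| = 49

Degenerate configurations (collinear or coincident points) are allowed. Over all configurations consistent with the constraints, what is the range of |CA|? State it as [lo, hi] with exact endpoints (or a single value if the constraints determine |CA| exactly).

|AB| ∈ {50}
|AD| ∈ {49}
|CD| ∈ {100/3}
|BD| ∈ [1, 99]
|AC| ∈ [47/3, 247/3]
|BC| ∈ [0, 397/3]

|CA| ∈ [47/3, 247/3]  (≈ [15.6667, 82.3333])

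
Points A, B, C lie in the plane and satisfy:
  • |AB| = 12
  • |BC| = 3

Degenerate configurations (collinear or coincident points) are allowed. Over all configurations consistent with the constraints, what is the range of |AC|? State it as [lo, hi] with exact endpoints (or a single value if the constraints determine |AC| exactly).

|AC| ∈ [9, 15]  (≈ [9.0000, 15.0000])

|AB| ∈ {12}
|BC| ∈ {3}
|AC| ∈ [9, 15]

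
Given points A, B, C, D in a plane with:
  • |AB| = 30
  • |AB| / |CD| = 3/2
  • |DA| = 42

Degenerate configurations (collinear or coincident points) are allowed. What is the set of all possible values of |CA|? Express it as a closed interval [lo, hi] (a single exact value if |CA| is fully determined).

|CA| ∈ [22, 62]  (≈ [22.0000, 62.0000])

|AB| ∈ {30}
|AD| ∈ {42}
|CD| ∈ {20}
|BD| ∈ [12, 72]
|AC| ∈ [22, 62]
|BC| ∈ [0, 92]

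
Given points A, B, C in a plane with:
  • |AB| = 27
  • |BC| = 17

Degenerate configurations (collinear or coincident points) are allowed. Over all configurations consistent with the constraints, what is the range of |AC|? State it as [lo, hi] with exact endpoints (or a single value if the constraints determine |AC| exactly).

|AB| ∈ {27}
|BC| ∈ {17}
|AC| ∈ [10, 44]

|AC| ∈ [10, 44]  (≈ [10.0000, 44.0000])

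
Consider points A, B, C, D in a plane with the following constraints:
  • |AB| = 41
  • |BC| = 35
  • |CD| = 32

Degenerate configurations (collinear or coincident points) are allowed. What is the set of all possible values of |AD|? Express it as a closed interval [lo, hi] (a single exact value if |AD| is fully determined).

|AB| ∈ {41}
|BC| ∈ {35}
|CD| ∈ {32}
|AC| ∈ [6, 76]
|BD| ∈ [3, 67]
|AD| ∈ [0, 108]

|AD| ∈ [0, 108]  (≈ [0.0000, 108.0000])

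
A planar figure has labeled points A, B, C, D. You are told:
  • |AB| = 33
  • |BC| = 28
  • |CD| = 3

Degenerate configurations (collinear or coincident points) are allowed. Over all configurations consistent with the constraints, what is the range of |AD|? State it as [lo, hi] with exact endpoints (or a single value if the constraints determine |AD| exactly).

|AD| ∈ [2, 64]  (≈ [2.0000, 64.0000])

|AB| ∈ {33}
|BC| ∈ {28}
|CD| ∈ {3}
|AC| ∈ [5, 61]
|BD| ∈ [25, 31]
|AD| ∈ [2, 64]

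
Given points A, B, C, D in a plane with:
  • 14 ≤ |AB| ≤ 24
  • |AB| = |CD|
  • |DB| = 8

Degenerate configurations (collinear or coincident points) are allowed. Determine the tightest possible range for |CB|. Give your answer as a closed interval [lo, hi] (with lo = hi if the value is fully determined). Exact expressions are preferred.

|AB| ∈ [14, 24]
|BD| ∈ {8}
|CD| ∈ [14, 24]
|AD| ∈ [6, 32]
|BC| ∈ [6, 32]
|AC| ∈ [0, 56]

|CB| ∈ [6, 32]  (≈ [6.0000, 32.0000])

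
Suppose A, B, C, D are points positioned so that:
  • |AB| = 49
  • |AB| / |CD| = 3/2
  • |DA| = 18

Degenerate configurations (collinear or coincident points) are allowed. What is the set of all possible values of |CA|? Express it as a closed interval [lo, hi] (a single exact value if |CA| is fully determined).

|CA| ∈ [44/3, 152/3]  (≈ [14.6667, 50.6667])

|AB| ∈ {49}
|AD| ∈ {18}
|CD| ∈ {98/3}
|BD| ∈ [31, 67]
|AC| ∈ [44/3, 152/3]
|BC| ∈ [0, 299/3]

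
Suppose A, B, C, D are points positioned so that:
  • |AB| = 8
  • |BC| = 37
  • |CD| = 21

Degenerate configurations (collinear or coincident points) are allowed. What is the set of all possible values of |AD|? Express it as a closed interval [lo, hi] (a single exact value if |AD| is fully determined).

|AD| ∈ [8, 66]  (≈ [8.0000, 66.0000])

|AB| ∈ {8}
|BC| ∈ {37}
|CD| ∈ {21}
|AC| ∈ [29, 45]
|BD| ∈ [16, 58]
|AD| ∈ [8, 66]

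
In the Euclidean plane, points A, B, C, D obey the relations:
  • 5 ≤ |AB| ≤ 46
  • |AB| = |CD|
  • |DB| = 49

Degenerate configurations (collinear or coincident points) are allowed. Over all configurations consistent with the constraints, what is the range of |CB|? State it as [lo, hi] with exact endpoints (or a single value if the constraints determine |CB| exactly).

|AB| ∈ [5, 46]
|BD| ∈ {49}
|CD| ∈ [5, 46]
|AD| ∈ [3, 95]
|BC| ∈ [3, 95]
|AC| ∈ [0, 141]

|CB| ∈ [3, 95]  (≈ [3.0000, 95.0000])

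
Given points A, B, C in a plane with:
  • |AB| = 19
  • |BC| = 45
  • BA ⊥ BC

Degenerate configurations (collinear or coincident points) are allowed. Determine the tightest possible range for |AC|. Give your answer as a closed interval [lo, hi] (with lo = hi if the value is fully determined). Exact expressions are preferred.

|AB| ∈ {19}
|BC| ∈ {45}
|AC| ∈ {√(2386)}

|AC| = √(2386)  (≈ 48.8467)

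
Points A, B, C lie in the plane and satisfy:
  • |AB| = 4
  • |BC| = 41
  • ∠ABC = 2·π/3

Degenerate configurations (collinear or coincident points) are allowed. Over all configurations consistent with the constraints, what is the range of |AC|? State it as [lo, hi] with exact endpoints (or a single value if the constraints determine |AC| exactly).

|AB| ∈ {4}
|BC| ∈ {41}
|AC| ∈ {√(1861)}

|AC| = √(1861)  (≈ 43.1393)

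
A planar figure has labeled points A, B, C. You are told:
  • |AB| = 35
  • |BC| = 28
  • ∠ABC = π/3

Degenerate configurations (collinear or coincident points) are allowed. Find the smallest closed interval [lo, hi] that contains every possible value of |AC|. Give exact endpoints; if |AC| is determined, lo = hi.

|AB| ∈ {35}
|BC| ∈ {28}
|AC| ∈ {7·√(21)}

|AC| = 7·√(21)  (≈ 32.0780)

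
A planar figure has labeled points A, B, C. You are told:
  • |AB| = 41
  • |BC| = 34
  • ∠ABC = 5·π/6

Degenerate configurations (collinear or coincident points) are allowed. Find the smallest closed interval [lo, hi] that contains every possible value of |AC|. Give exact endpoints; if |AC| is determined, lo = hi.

|AC| = √(1394·√(3) + 2837)  (≈ 72.4671)

|AB| ∈ {41}
|BC| ∈ {34}
|AC| ∈ {√(1394·√(3) + 2837)}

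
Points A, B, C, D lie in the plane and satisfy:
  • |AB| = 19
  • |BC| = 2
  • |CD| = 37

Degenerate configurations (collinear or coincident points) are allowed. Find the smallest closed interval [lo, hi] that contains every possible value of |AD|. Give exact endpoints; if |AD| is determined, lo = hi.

|AB| ∈ {19}
|BC| ∈ {2}
|CD| ∈ {37}
|AC| ∈ [17, 21]
|BD| ∈ [35, 39]
|AD| ∈ [16, 58]

|AD| ∈ [16, 58]  (≈ [16.0000, 58.0000])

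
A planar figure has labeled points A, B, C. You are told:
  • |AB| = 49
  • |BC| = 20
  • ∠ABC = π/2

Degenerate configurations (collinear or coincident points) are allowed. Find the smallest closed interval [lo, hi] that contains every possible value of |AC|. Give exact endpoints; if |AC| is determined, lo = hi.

|AB| ∈ {49}
|BC| ∈ {20}
|AC| ∈ {√(2801)}

|AC| = √(2801)  (≈ 52.9245)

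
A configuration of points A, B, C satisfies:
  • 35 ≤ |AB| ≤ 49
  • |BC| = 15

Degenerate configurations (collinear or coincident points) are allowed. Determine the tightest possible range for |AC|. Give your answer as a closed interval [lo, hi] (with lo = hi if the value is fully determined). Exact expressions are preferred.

|AB| ∈ [35, 49]
|BC| ∈ {15}
|AC| ∈ [20, 64]

|AC| ∈ [20, 64]  (≈ [20.0000, 64.0000])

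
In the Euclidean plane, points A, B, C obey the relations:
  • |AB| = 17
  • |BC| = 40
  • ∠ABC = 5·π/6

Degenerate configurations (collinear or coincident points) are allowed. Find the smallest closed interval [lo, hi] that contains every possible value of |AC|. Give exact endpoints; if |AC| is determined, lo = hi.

|AC| = √(680·√(3) + 1889)  (≈ 55.3786)

|AB| ∈ {17}
|BC| ∈ {40}
|AC| ∈ {√(680·√(3) + 1889)}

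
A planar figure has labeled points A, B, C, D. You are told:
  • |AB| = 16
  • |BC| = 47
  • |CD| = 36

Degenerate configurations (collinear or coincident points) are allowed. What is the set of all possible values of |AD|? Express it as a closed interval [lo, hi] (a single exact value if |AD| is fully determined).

|AD| ∈ [0, 99]  (≈ [0.0000, 99.0000])

|AB| ∈ {16}
|BC| ∈ {47}
|CD| ∈ {36}
|AC| ∈ [31, 63]
|BD| ∈ [11, 83]
|AD| ∈ [0, 99]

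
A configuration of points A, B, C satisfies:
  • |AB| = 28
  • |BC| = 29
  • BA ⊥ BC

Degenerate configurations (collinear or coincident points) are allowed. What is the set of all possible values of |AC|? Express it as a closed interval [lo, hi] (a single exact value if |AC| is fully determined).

|AC| = 5·√(65)  (≈ 40.3113)

|AB| ∈ {28}
|BC| ∈ {29}
|AC| ∈ {5·√(65)}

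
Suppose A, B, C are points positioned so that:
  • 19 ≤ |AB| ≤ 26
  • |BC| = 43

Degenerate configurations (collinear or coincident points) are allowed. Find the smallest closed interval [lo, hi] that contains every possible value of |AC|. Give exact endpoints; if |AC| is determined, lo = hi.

|AB| ∈ [19, 26]
|BC| ∈ {43}
|AC| ∈ [17, 69]

|AC| ∈ [17, 69]  (≈ [17.0000, 69.0000])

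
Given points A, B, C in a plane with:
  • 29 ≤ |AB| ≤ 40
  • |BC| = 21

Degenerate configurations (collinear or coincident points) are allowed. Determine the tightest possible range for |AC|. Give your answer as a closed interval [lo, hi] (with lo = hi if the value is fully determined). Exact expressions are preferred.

|AB| ∈ [29, 40]
|BC| ∈ {21}
|AC| ∈ [8, 61]

|AC| ∈ [8, 61]  (≈ [8.0000, 61.0000])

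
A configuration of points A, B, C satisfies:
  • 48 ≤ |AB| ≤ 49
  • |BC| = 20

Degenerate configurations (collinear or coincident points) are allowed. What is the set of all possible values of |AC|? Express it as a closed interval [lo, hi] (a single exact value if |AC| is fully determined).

|AB| ∈ [48, 49]
|BC| ∈ {20}
|AC| ∈ [28, 69]

|AC| ∈ [28, 69]  (≈ [28.0000, 69.0000])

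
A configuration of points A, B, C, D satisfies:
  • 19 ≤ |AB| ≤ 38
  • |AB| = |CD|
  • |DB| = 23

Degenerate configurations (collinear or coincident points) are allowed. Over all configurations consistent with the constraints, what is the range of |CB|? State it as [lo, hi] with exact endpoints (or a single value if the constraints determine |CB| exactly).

|CB| ∈ [0, 61]  (≈ [0.0000, 61.0000])

|AB| ∈ [19, 38]
|BD| ∈ {23}
|CD| ∈ [19, 38]
|AD| ∈ [0, 61]
|BC| ∈ [0, 61]
|AC| ∈ [0, 99]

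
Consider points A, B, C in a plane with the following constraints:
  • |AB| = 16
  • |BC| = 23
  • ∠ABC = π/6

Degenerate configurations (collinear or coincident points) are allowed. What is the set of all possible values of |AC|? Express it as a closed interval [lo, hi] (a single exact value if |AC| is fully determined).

|AC| = √(785 - 368·√(3))  (≈ 12.1493)

|AB| ∈ {16}
|BC| ∈ {23}
|AC| ∈ {√(785 - 368·√(3))}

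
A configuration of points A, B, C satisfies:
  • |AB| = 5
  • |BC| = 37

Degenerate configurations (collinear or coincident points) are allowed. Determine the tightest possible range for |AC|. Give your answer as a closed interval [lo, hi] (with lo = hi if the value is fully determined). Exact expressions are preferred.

|AB| ∈ {5}
|BC| ∈ {37}
|AC| ∈ [32, 42]

|AC| ∈ [32, 42]  (≈ [32.0000, 42.0000])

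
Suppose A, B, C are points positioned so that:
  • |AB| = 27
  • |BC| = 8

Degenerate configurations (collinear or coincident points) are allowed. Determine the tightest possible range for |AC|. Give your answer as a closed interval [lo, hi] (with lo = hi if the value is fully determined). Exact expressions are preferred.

|AC| ∈ [19, 35]  (≈ [19.0000, 35.0000])

|AB| ∈ {27}
|BC| ∈ {8}
|AC| ∈ [19, 35]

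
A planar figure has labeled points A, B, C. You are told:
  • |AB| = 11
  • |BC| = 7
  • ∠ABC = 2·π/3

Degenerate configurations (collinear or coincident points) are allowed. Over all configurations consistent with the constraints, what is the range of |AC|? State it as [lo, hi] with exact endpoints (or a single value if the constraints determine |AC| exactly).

|AB| ∈ {11}
|BC| ∈ {7}
|AC| ∈ {√(247)}

|AC| = √(247)  (≈ 15.7162)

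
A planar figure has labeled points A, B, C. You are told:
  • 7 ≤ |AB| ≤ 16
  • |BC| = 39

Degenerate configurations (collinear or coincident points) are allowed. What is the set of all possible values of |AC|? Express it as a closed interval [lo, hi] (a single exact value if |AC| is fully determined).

|AC| ∈ [23, 55]  (≈ [23.0000, 55.0000])

|AB| ∈ [7, 16]
|BC| ∈ {39}
|AC| ∈ [23, 55]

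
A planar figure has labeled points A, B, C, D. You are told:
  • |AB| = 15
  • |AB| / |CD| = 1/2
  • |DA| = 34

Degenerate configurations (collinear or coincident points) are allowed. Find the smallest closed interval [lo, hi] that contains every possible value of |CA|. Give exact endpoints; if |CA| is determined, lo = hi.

|CA| ∈ [4, 64]  (≈ [4.0000, 64.0000])

|AB| ∈ {15}
|AD| ∈ {34}
|CD| ∈ {30}
|BD| ∈ [19, 49]
|AC| ∈ [4, 64]
|BC| ∈ [0, 79]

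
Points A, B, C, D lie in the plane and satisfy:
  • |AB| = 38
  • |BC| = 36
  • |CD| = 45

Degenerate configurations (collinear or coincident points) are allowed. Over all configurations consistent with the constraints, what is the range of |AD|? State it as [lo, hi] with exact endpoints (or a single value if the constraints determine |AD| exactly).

|AB| ∈ {38}
|BC| ∈ {36}
|CD| ∈ {45}
|AC| ∈ [2, 74]
|BD| ∈ [9, 81]
|AD| ∈ [0, 119]

|AD| ∈ [0, 119]  (≈ [0.0000, 119.0000])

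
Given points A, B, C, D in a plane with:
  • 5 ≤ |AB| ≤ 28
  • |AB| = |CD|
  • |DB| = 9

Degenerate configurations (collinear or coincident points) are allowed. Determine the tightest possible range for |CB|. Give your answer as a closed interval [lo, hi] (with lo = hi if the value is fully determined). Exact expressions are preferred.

|AB| ∈ [5, 28]
|BD| ∈ {9}
|CD| ∈ [5, 28]
|AD| ∈ [0, 37]
|BC| ∈ [0, 37]
|AC| ∈ [0, 65]

|CB| ∈ [0, 37]  (≈ [0.0000, 37.0000])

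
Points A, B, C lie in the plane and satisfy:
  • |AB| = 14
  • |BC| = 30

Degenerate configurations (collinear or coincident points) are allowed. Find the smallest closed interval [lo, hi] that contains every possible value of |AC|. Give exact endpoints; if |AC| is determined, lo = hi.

|AB| ∈ {14}
|BC| ∈ {30}
|AC| ∈ [16, 44]

|AC| ∈ [16, 44]  (≈ [16.0000, 44.0000])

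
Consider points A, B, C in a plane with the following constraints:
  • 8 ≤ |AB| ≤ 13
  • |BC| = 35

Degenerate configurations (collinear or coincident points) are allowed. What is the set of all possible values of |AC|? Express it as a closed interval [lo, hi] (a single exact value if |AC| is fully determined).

|AB| ∈ [8, 13]
|BC| ∈ {35}
|AC| ∈ [22, 48]

|AC| ∈ [22, 48]  (≈ [22.0000, 48.0000])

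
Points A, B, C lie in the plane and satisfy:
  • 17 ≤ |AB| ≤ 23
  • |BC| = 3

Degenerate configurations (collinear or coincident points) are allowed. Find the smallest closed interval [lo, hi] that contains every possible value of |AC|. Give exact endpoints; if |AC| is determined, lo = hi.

|AB| ∈ [17, 23]
|BC| ∈ {3}
|AC| ∈ [14, 26]

|AC| ∈ [14, 26]  (≈ [14.0000, 26.0000])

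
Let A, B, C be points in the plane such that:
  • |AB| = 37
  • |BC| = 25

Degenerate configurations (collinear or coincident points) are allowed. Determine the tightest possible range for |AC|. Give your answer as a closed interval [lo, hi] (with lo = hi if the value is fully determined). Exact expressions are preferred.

|AB| ∈ {37}
|BC| ∈ {25}
|AC| ∈ [12, 62]

|AC| ∈ [12, 62]  (≈ [12.0000, 62.0000])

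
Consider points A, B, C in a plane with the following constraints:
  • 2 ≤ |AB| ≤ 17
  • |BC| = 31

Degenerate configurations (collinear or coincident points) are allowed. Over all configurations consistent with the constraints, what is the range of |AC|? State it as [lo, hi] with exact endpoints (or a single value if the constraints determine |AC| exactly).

|AB| ∈ [2, 17]
|BC| ∈ {31}
|AC| ∈ [14, 48]

|AC| ∈ [14, 48]  (≈ [14.0000, 48.0000])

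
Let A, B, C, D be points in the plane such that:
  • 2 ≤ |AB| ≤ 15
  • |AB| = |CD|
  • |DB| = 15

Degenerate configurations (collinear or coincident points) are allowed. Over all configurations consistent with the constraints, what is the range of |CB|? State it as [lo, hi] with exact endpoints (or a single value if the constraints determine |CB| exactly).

|AB| ∈ [2, 15]
|BD| ∈ {15}
|CD| ∈ [2, 15]
|AD| ∈ [0, 30]
|BC| ∈ [0, 30]
|AC| ∈ [0, 45]

|CB| ∈ [0, 30]  (≈ [0.0000, 30.0000])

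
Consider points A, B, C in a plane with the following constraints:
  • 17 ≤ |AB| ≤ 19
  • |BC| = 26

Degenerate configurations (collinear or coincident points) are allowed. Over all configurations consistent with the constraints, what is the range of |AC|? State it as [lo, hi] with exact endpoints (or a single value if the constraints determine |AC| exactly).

|AC| ∈ [7, 45]  (≈ [7.0000, 45.0000])

|AB| ∈ [17, 19]
|BC| ∈ {26}
|AC| ∈ [7, 45]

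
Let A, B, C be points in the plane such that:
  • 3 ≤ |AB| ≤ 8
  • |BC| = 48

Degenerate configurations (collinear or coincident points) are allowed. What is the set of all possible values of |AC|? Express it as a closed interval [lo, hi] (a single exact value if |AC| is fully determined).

|AC| ∈ [40, 56]  (≈ [40.0000, 56.0000])

|AB| ∈ [3, 8]
|BC| ∈ {48}
|AC| ∈ [40, 56]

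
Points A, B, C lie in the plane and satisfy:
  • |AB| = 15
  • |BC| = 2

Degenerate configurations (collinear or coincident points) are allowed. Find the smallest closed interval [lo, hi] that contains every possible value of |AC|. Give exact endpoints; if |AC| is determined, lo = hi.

|AB| ∈ {15}
|BC| ∈ {2}
|AC| ∈ [13, 17]

|AC| ∈ [13, 17]  (≈ [13.0000, 17.0000])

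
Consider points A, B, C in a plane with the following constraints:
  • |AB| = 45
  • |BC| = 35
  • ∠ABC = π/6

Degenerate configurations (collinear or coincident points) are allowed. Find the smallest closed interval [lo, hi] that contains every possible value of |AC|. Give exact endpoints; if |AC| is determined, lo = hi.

|AC| = 5·√(130 - 63·√(3))  (≈ 22.8478)

|AB| ∈ {45}
|BC| ∈ {35}
|AC| ∈ {5·√(130 - 63·√(3))}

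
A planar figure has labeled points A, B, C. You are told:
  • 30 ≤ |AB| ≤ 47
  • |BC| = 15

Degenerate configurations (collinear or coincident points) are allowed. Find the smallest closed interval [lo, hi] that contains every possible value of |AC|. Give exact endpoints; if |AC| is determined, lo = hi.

|AC| ∈ [15, 62]  (≈ [15.0000, 62.0000])

|AB| ∈ [30, 47]
|BC| ∈ {15}
|AC| ∈ [15, 62]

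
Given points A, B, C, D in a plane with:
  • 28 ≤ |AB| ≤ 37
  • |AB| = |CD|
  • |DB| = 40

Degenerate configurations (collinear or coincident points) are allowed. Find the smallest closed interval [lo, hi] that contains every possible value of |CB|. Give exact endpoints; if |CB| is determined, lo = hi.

|CB| ∈ [3, 77]  (≈ [3.0000, 77.0000])

|AB| ∈ [28, 37]
|BD| ∈ {40}
|CD| ∈ [28, 37]
|AD| ∈ [3, 77]
|BC| ∈ [3, 77]
|AC| ∈ [0, 114]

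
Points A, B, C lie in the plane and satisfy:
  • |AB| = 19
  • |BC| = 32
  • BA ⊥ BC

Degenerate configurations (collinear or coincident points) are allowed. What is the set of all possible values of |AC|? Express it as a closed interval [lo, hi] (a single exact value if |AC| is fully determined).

|AB| ∈ {19}
|BC| ∈ {32}
|AC| ∈ {√(1385)}

|AC| = √(1385)  (≈ 37.2156)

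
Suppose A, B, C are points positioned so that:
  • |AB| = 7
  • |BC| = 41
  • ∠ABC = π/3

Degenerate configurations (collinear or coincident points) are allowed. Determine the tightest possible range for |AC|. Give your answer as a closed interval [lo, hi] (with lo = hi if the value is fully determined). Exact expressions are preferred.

|AC| = √(1443)  (≈ 37.9868)

|AB| ∈ {7}
|BC| ∈ {41}
|AC| ∈ {√(1443)}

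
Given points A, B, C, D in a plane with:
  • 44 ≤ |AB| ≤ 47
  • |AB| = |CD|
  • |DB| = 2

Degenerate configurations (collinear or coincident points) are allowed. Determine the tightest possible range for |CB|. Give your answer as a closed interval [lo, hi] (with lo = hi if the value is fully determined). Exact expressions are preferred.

|CB| ∈ [42, 49]  (≈ [42.0000, 49.0000])

|AB| ∈ [44, 47]
|BD| ∈ {2}
|CD| ∈ [44, 47]
|AD| ∈ [42, 49]
|BC| ∈ [42, 49]
|AC| ∈ [0, 96]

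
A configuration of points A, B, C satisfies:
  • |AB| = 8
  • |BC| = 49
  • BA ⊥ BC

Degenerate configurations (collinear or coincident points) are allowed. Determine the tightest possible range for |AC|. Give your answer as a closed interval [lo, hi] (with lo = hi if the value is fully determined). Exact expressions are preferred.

|AC| = √(2465)  (≈ 49.6488)

|AB| ∈ {8}
|BC| ∈ {49}
|AC| ∈ {√(2465)}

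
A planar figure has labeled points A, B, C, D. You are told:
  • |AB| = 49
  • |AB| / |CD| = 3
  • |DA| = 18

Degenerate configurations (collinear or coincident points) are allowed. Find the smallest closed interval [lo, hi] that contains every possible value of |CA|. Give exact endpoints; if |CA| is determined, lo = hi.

|CA| ∈ [5/3, 103/3]  (≈ [1.6667, 34.3333])

|AB| ∈ {49}
|AD| ∈ {18}
|CD| ∈ {49/3}
|BD| ∈ [31, 67]
|AC| ∈ [5/3, 103/3]
|BC| ∈ [44/3, 250/3]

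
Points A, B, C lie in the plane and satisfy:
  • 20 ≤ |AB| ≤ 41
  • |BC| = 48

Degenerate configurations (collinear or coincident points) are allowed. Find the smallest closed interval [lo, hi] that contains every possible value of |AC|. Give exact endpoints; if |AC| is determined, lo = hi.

|AC| ∈ [7, 89]  (≈ [7.0000, 89.0000])

|AB| ∈ [20, 41]
|BC| ∈ {48}
|AC| ∈ [7, 89]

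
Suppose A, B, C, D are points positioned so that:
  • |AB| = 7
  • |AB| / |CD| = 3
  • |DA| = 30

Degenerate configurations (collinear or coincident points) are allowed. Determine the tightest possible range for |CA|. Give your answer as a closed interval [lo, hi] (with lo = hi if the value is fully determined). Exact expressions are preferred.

|CA| ∈ [83/3, 97/3]  (≈ [27.6667, 32.3333])

|AB| ∈ {7}
|AD| ∈ {30}
|CD| ∈ {7/3}
|BD| ∈ [23, 37]
|AC| ∈ [83/3, 97/3]
|BC| ∈ [62/3, 118/3]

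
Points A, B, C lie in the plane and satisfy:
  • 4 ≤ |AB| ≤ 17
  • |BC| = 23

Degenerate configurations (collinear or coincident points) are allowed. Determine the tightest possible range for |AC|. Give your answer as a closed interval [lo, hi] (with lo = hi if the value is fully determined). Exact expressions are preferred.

|AC| ∈ [6, 40]  (≈ [6.0000, 40.0000])

|AB| ∈ [4, 17]
|BC| ∈ {23}
|AC| ∈ [6, 40]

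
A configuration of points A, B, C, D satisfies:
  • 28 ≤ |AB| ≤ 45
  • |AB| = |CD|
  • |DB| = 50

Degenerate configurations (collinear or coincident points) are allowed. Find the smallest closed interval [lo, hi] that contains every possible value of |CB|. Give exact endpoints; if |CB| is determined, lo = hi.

|AB| ∈ [28, 45]
|BD| ∈ {50}
|CD| ∈ [28, 45]
|AD| ∈ [5, 95]
|BC| ∈ [5, 95]
|AC| ∈ [0, 140]

|CB| ∈ [5, 95]  (≈ [5.0000, 95.0000])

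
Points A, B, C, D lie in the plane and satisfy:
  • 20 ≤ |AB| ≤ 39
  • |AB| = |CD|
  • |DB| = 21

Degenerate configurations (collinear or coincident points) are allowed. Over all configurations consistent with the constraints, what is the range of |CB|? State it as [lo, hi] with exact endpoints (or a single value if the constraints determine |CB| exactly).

|CB| ∈ [0, 60]  (≈ [0.0000, 60.0000])

|AB| ∈ [20, 39]
|BD| ∈ {21}
|CD| ∈ [20, 39]
|AD| ∈ [0, 60]
|BC| ∈ [0, 60]
|AC| ∈ [0, 99]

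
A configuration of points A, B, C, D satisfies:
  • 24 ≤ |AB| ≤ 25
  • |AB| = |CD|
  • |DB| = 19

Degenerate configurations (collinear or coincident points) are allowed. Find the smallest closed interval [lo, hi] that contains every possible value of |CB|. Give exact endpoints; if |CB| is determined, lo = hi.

|AB| ∈ [24, 25]
|BD| ∈ {19}
|CD| ∈ [24, 25]
|AD| ∈ [5, 44]
|BC| ∈ [5, 44]
|AC| ∈ [0, 69]

|CB| ∈ [5, 44]  (≈ [5.0000, 44.0000])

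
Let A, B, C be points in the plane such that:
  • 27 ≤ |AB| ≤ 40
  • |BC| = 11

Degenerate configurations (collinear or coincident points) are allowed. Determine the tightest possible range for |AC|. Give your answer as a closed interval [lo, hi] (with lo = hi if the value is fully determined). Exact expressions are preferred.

|AC| ∈ [16, 51]  (≈ [16.0000, 51.0000])

|AB| ∈ [27, 40]
|BC| ∈ {11}
|AC| ∈ [16, 51]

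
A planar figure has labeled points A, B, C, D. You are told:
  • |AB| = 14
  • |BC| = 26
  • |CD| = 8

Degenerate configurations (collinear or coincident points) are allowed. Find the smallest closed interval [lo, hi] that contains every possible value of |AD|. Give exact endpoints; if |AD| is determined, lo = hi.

|AB| ∈ {14}
|BC| ∈ {26}
|CD| ∈ {8}
|AC| ∈ [12, 40]
|BD| ∈ [18, 34]
|AD| ∈ [4, 48]

|AD| ∈ [4, 48]  (≈ [4.0000, 48.0000])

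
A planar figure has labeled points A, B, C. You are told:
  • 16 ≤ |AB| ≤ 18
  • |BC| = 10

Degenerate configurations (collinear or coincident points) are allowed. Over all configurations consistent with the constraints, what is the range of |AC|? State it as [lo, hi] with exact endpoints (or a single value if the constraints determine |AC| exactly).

|AC| ∈ [6, 28]  (≈ [6.0000, 28.0000])

|AB| ∈ [16, 18]
|BC| ∈ {10}
|AC| ∈ [6, 28]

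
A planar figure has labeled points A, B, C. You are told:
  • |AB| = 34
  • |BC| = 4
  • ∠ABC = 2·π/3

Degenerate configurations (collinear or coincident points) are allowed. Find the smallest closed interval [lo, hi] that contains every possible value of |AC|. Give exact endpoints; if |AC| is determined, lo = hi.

|AC| = 2·√(327)  (≈ 36.1663)

|AB| ∈ {34}
|BC| ∈ {4}
|AC| ∈ {2·√(327)}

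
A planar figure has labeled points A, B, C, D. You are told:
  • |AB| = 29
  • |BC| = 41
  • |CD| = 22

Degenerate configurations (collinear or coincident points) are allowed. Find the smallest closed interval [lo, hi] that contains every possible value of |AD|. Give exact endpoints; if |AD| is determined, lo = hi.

|AB| ∈ {29}
|BC| ∈ {41}
|CD| ∈ {22}
|AC| ∈ [12, 70]
|BD| ∈ [19, 63]
|AD| ∈ [0, 92]

|AD| ∈ [0, 92]  (≈ [0.0000, 92.0000])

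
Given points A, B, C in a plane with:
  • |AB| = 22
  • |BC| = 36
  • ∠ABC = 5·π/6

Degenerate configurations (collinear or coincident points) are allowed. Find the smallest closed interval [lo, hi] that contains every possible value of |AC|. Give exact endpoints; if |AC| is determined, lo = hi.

|AB| ∈ {22}
|BC| ∈ {36}
|AC| ∈ {2·√(198·√(3) + 445)}

|AC| = 2·√(198·√(3) + 445)  (≈ 56.1408)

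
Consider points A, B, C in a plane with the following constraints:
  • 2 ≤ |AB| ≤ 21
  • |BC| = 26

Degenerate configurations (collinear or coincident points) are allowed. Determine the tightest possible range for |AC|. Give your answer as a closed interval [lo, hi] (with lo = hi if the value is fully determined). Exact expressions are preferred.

|AC| ∈ [5, 47]  (≈ [5.0000, 47.0000])

|AB| ∈ [2, 21]
|BC| ∈ {26}
|AC| ∈ [5, 47]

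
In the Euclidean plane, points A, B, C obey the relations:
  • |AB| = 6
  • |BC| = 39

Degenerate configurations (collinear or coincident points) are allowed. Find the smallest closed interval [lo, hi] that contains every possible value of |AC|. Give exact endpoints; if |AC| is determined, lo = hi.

|AC| ∈ [33, 45]  (≈ [33.0000, 45.0000])

|AB| ∈ {6}
|BC| ∈ {39}
|AC| ∈ [33, 45]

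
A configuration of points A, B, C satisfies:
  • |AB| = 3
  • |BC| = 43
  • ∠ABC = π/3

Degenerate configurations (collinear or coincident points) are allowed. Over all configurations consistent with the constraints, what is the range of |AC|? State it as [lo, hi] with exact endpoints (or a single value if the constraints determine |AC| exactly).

|AB| ∈ {3}
|BC| ∈ {43}
|AC| ∈ {√(1729)}

|AC| = √(1729)  (≈ 41.5812)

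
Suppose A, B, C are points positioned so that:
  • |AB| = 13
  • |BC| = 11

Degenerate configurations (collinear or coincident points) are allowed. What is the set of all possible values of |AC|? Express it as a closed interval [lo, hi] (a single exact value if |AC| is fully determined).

|AC| ∈ [2, 24]  (≈ [2.0000, 24.0000])

|AB| ∈ {13}
|BC| ∈ {11}
|AC| ∈ [2, 24]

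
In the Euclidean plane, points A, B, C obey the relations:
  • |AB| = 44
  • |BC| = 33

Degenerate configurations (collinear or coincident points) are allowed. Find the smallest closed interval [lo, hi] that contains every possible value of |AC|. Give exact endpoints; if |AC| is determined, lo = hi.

|AB| ∈ {44}
|BC| ∈ {33}
|AC| ∈ [11, 77]

|AC| ∈ [11, 77]  (≈ [11.0000, 77.0000])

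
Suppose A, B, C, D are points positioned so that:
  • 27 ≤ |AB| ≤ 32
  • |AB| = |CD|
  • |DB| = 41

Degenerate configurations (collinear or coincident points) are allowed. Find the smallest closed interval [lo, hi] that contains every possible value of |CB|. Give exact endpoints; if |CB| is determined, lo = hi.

|CB| ∈ [9, 73]  (≈ [9.0000, 73.0000])

|AB| ∈ [27, 32]
|BD| ∈ {41}
|CD| ∈ [27, 32]
|AD| ∈ [9, 73]
|BC| ∈ [9, 73]
|AC| ∈ [0, 105]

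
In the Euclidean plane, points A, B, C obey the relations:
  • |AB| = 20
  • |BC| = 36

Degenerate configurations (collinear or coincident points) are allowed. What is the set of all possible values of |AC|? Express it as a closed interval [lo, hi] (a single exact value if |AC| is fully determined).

|AC| ∈ [16, 56]  (≈ [16.0000, 56.0000])

|AB| ∈ {20}
|BC| ∈ {36}
|AC| ∈ [16, 56]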